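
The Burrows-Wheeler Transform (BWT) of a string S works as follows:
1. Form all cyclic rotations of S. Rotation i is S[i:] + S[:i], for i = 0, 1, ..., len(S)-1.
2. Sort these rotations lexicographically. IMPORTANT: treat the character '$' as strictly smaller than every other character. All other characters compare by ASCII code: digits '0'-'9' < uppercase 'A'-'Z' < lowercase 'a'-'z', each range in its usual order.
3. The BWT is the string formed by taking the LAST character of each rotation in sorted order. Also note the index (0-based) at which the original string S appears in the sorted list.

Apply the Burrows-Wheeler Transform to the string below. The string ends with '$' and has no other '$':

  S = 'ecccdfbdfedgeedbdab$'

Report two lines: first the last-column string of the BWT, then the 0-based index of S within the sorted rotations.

All 20 rotations (rotation i = S[i:]+S[:i]):
  rot[0] = ecccdfbdfedgeedbdab$
  rot[1] = cccdfbdfedgeedbdab$e
  rot[2] = ccdfbdfedgeedbdab$ec
  rot[3] = cdfbdfedgeedbdab$ecc
  rot[4] = dfbdfedgeedbdab$eccc
  rot[5] = fbdfedgeedbdab$ecccd
  rot[6] = bdfedgeedbdab$ecccdf
  rot[7] = dfedgeedbdab$ecccdfb
  rot[8] = fedgeedbdab$ecccdfbd
  rot[9] = edgeedbdab$ecccdfbdf
  rot[10] = dgeedbdab$ecccdfbdfe
  rot[11] = geedbdab$ecccdfbdfed
  rot[12] = eedbdab$ecccdfbdfedg
  rot[13] = edbdab$ecccdfbdfedge
  rot[14] = dbdab$ecccdfbdfedgee
  rot[15] = bdab$ecccdfbdfedgeed
  rot[16] = dab$ecccdfbdfedgeedb
  rot[17] = ab$ecccdfbdfedgeedbd
  rot[18] = b$ecccdfbdfedgeedbda
  rot[19] = $ecccdfbdfedgeedbdab
Sorted (with $ < everything):
  sorted[0] = $ecccdfbdfedgeedbdab  (last char: 'b')
  sorted[1] = ab$ecccdfbdfedgeedbd  (last char: 'd')
  sorted[2] = b$ecccdfbdfedgeedbda  (last char: 'a')
  sorted[3] = bdab$ecccdfbdfedgeed  (last char: 'd')
  sorted[4] = bdfedgeedbdab$ecccdf  (last char: 'f')
  sorted[5] = cccdfbdfedgeedbdab$e  (last char: 'e')
  sorted[6] = ccdfbdfedgeedbdab$ec  (last char: 'c')
  sorted[7] = cdfbdfedgeedbdab$ecc  (last char: 'c')
  sorted[8] = dab$ecccdfbdfedgeedb  (last char: 'b')
  sorted[9] = dbdab$ecccdfbdfedgee  (last char: 'e')
  sorted[10] = dfbdfedgeedbdab$eccc  (last char: 'c')
  sorted[11] = dfedgeedbdab$ecccdfb  (last char: 'b')
  sorted[12] = dgeedbdab$ecccdfbdfe  (last char: 'e')
  sorted[13] = ecccdfbdfedgeedbdab$  (last char: '$')
  sorted[14] = edbdab$ecccdfbdfedge  (last char: 'e')
  sorted[15] = edgeedbdab$ecccdfbdf  (last char: 'f')
  sorted[16] = eedbdab$ecccdfbdfedg  (last char: 'g')
  sorted[17] = fbdfedgeedbdab$ecccd  (last char: 'd')
  sorted[18] = fedgeedbdab$ecccdfbd  (last char: 'd')
  sorted[19] = geedbdab$ecccdfbdfed  (last char: 'd')
Last column: bdadfeccbecbe$efgddd
Original string S is at sorted index 13

Answer: bdadfeccbecbe$efgddd
13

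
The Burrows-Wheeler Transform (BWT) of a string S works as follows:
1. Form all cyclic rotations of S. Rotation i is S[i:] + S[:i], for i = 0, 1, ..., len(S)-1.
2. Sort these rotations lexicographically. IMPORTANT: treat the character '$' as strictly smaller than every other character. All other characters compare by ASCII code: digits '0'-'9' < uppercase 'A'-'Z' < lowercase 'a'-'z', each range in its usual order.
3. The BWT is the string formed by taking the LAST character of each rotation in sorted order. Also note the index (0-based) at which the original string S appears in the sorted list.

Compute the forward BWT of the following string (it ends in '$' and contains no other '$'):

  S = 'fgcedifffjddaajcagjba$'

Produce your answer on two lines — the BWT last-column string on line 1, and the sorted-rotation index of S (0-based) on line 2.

All 22 rotations (rotation i = S[i:]+S[:i]):
  rot[0] = fgcedifffjddaajcagjba$
  rot[1] = gcedifffjddaajcagjba$f
  rot[2] = cedifffjddaajcagjba$fg
  rot[3] = edifffjddaajcagjba$fgc
  rot[4] = difffjddaajcagjba$fgce
  rot[5] = ifffjddaajcagjba$fgced
  rot[6] = fffjddaajcagjba$fgcedi
  rot[7] = ffjddaajcagjba$fgcedif
  rot[8] = fjddaajcagjba$fgcediff
  rot[9] = jddaajcagjba$fgcedifff
  rot[10] = ddaajcagjba$fgcedifffj
  rot[11] = daajcagjba$fgcedifffjd
  rot[12] = aajcagjba$fgcedifffjdd
  rot[13] = ajcagjba$fgcedifffjdda
  rot[14] = jcagjba$fgcedifffjddaa
  rot[15] = cagjba$fgcedifffjddaaj
  rot[16] = agjba$fgcedifffjddaajc
  rot[17] = gjba$fgcedifffjddaajca
  rot[18] = jba$fgcedifffjddaajcag
  rot[19] = ba$fgcedifffjddaajcagj
  rot[20] = a$fgcedifffjddaajcagjb
  rot[21] = $fgcedifffjddaajcagjba
Sorted (with $ < everything):
  sorted[0] = $fgcedifffjddaajcagjba  (last char: 'a')
  sorted[1] = a$fgcedifffjddaajcagjb  (last char: 'b')
  sorted[2] = aajcagjba$fgcedifffjdd  (last char: 'd')
  sorted[3] = agjba$fgcedifffjddaajc  (last char: 'c')
  sorted[4] = ajcagjba$fgcedifffjdda  (last char: 'a')
  sorted[5] = ba$fgcedifffjddaajcagj  (last char: 'j')
  sorted[6] = cagjba$fgcedifffjddaaj  (last char: 'j')
  sorted[7] = cedifffjddaajcagjba$fg  (last char: 'g')
  sorted[8] = daajcagjba$fgcedifffjd  (last char: 'd')
  sorted[9] = ddaajcagjba$fgcedifffj  (last char: 'j')
  sorted[10] = difffjddaajcagjba$fgce  (last char: 'e')
  sorted[11] = edifffjddaajcagjba$fgc  (last char: 'c')
  sorted[12] = fffjddaajcagjba$fgcedi  (last char: 'i')
  sorted[13] = ffjddaajcagjba$fgcedif  (last char: 'f')
  sorted[14] = fgcedifffjddaajcagjba$  (last char: '$')
  sorted[15] = fjddaajcagjba$fgcediff  (last char: 'f')
  sorted[16] = gcedifffjddaajcagjba$f  (last char: 'f')
  sorted[17] = gjba$fgcedifffjddaajca  (last char: 'a')
  sorted[18] = ifffjddaajcagjba$fgced  (last char: 'd')
  sorted[19] = jba$fgcedifffjddaajcag  (last char: 'g')
  sorted[20] = jcagjba$fgcedifffjddaa  (last char: 'a')
  sorted[21] = jddaajcagjba$fgcedifff  (last char: 'f')
Last column: abdcajjgdjecif$ffadgaf
Original string S is at sorted index 14

Answer: abdcajjgdjecif$ffadgaf
14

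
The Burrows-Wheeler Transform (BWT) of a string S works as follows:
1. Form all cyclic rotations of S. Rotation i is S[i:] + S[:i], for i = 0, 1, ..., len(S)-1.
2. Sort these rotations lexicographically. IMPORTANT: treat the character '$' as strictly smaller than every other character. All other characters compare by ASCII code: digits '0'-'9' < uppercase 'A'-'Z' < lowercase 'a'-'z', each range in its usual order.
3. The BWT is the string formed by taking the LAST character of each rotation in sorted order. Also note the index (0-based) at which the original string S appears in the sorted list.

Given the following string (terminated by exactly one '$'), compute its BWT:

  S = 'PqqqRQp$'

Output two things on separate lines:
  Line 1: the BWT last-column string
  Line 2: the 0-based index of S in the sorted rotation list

Answer: p$RqQqqP
1

Derivation:
All 8 rotations (rotation i = S[i:]+S[:i]):
  rot[0] = PqqqRQp$
  rot[1] = qqqRQp$P
  rot[2] = qqRQp$Pq
  rot[3] = qRQp$Pqq
  rot[4] = RQp$Pqqq
  rot[5] = Qp$PqqqR
  rot[6] = p$PqqqRQ
  rot[7] = $PqqqRQp
Sorted (with $ < everything):
  sorted[0] = $PqqqRQp  (last char: 'p')
  sorted[1] = PqqqRQp$  (last char: '$')
  sorted[2] = Qp$PqqqR  (last char: 'R')
  sorted[3] = RQp$Pqqq  (last char: 'q')
  sorted[4] = p$PqqqRQ  (last char: 'Q')
  sorted[5] = qRQp$Pqq  (last char: 'q')
  sorted[6] = qqRQp$Pq  (last char: 'q')
  sorted[7] = qqqRQp$P  (last char: 'P')
Last column: p$RqQqqP
Original string S is at sorted index 1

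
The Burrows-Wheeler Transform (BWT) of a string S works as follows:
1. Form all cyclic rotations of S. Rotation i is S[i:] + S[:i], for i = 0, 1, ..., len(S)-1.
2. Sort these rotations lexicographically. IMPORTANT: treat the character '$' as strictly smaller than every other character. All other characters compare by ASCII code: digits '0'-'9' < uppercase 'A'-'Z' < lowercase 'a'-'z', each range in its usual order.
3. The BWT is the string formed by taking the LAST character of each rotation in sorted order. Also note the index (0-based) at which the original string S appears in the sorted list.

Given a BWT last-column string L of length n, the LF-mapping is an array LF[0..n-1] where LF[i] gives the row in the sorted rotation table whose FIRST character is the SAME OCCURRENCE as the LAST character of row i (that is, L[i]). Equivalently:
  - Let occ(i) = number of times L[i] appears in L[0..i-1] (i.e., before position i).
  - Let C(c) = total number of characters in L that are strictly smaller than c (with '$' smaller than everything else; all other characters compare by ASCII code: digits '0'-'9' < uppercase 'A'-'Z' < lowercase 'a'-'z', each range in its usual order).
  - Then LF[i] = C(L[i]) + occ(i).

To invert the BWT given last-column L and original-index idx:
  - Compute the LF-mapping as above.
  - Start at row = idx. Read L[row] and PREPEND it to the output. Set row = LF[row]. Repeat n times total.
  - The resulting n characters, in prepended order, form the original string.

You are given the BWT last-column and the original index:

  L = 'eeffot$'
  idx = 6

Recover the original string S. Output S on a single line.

LF mapping: 1 2 3 4 5 6 0
Walk LF starting at row 6, prepending L[row]:
  step 1: row=6, L[6]='$', prepend. Next row=LF[6]=0
  step 2: row=0, L[0]='e', prepend. Next row=LF[0]=1
  step 3: row=1, L[1]='e', prepend. Next row=LF[1]=2
  step 4: row=2, L[2]='f', prepend. Next row=LF[2]=3
  step 5: row=3, L[3]='f', prepend. Next row=LF[3]=4
  step 6: row=4, L[4]='o', prepend. Next row=LF[4]=5
  step 7: row=5, L[5]='t', prepend. Next row=LF[5]=6
Reversed output: toffee$

Answer: toffee$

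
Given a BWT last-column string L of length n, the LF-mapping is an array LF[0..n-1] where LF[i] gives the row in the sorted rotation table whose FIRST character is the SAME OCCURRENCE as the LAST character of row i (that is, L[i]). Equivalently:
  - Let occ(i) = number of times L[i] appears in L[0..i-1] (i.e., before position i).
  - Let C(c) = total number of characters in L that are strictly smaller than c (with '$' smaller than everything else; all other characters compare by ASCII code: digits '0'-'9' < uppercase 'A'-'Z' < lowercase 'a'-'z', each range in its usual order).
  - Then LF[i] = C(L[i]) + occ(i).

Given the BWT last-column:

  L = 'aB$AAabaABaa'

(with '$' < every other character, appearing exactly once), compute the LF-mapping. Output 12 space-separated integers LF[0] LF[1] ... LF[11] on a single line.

Answer: 6 4 0 1 2 7 11 8 3 5 9 10

Derivation:
Char counts: '$':1, 'A':3, 'B':2, 'a':5, 'b':1
C (first-col start): C('$')=0, C('A')=1, C('B')=4, C('a')=6, C('b')=11
L[0]='a': occ=0, LF[0]=C('a')+0=6+0=6
L[1]='B': occ=0, LF[1]=C('B')+0=4+0=4
L[2]='$': occ=0, LF[2]=C('$')+0=0+0=0
L[3]='A': occ=0, LF[3]=C('A')+0=1+0=1
L[4]='A': occ=1, LF[4]=C('A')+1=1+1=2
L[5]='a': occ=1, LF[5]=C('a')+1=6+1=7
L[6]='b': occ=0, LF[6]=C('b')+0=11+0=11
L[7]='a': occ=2, LF[7]=C('a')+2=6+2=8
L[8]='A': occ=2, LF[8]=C('A')+2=1+2=3
L[9]='B': occ=1, LF[9]=C('B')+1=4+1=5
L[10]='a': occ=3, LF[10]=C('a')+3=6+3=9
L[11]='a': occ=4, LF[11]=C('a')+4=6+4=10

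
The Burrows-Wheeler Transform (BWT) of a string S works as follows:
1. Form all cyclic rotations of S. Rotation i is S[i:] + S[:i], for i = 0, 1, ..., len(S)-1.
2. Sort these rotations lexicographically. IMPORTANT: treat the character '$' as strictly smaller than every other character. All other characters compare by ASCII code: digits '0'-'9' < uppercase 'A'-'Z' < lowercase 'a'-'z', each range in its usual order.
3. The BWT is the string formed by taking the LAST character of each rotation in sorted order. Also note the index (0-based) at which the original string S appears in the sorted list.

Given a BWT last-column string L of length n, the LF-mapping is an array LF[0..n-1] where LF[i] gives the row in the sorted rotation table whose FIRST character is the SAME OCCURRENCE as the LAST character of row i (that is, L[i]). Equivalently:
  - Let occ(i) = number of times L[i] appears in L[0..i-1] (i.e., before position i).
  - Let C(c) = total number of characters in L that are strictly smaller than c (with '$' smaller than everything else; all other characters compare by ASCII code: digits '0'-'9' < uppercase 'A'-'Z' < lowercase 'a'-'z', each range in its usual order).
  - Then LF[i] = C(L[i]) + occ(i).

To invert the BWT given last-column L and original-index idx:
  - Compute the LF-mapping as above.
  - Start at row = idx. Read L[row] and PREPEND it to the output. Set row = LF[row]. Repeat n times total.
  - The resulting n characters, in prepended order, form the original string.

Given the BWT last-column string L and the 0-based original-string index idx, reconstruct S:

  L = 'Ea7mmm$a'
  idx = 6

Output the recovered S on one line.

LF mapping: 2 3 1 5 6 7 0 4
Walk LF starting at row 6, prepending L[row]:
  step 1: row=6, L[6]='$', prepend. Next row=LF[6]=0
  step 2: row=0, L[0]='E', prepend. Next row=LF[0]=2
  step 3: row=2, L[2]='7', prepend. Next row=LF[2]=1
  step 4: row=1, L[1]='a', prepend. Next row=LF[1]=3
  step 5: row=3, L[3]='m', prepend. Next row=LF[3]=5
  step 6: row=5, L[5]='m', prepend. Next row=LF[5]=7
  step 7: row=7, L[7]='a', prepend. Next row=LF[7]=4
  step 8: row=4, L[4]='m', prepend. Next row=LF[4]=6
Reversed output: mamma7E$

Answer: mamma7E$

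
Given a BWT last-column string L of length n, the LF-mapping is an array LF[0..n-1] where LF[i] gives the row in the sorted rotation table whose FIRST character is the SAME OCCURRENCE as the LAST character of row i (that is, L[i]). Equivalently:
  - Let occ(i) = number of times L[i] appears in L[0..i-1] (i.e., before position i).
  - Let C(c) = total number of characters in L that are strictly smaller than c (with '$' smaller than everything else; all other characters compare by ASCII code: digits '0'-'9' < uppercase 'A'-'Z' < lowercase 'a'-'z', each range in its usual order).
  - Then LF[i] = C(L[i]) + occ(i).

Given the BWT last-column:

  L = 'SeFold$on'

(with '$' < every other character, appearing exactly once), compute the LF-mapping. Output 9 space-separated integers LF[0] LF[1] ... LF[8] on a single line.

Answer: 2 4 1 7 5 3 0 8 6

Derivation:
Char counts: '$':1, 'F':1, 'S':1, 'd':1, 'e':1, 'l':1, 'n':1, 'o':2
C (first-col start): C('$')=0, C('F')=1, C('S')=2, C('d')=3, C('e')=4, C('l')=5, C('n')=6, C('o')=7
L[0]='S': occ=0, LF[0]=C('S')+0=2+0=2
L[1]='e': occ=0, LF[1]=C('e')+0=4+0=4
L[2]='F': occ=0, LF[2]=C('F')+0=1+0=1
L[3]='o': occ=0, LF[3]=C('o')+0=7+0=7
L[4]='l': occ=0, LF[4]=C('l')+0=5+0=5
L[5]='d': occ=0, LF[5]=C('d')+0=3+0=3
L[6]='$': occ=0, LF[6]=C('$')+0=0+0=0
L[7]='o': occ=1, LF[7]=C('o')+1=7+1=8
L[8]='n': occ=0, LF[8]=C('n')+0=6+0=6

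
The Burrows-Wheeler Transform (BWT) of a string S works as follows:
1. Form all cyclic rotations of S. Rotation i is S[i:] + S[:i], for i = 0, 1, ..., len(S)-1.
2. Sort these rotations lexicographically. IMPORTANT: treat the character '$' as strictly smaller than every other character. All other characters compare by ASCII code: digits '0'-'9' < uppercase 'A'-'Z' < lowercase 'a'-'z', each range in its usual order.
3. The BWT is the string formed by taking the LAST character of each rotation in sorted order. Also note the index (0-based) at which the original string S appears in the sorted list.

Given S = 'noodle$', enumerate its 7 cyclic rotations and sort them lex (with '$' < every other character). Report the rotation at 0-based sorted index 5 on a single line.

All 7 rotations (rotation i = S[i:]+S[:i]):
  rot[0] = noodle$
  rot[1] = oodle$n
  rot[2] = odle$no
  rot[3] = dle$noo
  rot[4] = le$nood
  rot[5] = e$noodl
  rot[6] = $noodle
Sorted (with $ < everything):
  sorted[0] = $noodle
  sorted[1] = dle$noo
  sorted[2] = e$noodl
  sorted[3] = le$nood
  sorted[4] = noodle$
  sorted[5] = odle$no
  sorted[6] = oodle$n
sorted[5] = odle$no

Answer: odle$no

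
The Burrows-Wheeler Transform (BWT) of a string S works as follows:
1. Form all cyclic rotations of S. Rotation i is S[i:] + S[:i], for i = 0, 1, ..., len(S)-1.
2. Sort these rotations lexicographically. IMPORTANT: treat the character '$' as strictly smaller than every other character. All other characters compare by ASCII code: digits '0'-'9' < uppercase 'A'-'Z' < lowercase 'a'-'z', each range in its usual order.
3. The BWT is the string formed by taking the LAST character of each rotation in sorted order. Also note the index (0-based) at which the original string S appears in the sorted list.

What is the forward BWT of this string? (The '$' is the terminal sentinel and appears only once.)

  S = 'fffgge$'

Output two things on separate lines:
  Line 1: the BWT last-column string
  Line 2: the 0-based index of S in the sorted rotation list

All 7 rotations (rotation i = S[i:]+S[:i]):
  rot[0] = fffgge$
  rot[1] = ffgge$f
  rot[2] = fgge$ff
  rot[3] = gge$fff
  rot[4] = ge$fffg
  rot[5] = e$fffgg
  rot[6] = $fffgge
Sorted (with $ < everything):
  sorted[0] = $fffgge  (last char: 'e')
  sorted[1] = e$fffgg  (last char: 'g')
  sorted[2] = fffgge$  (last char: '$')
  sorted[3] = ffgge$f  (last char: 'f')
  sorted[4] = fgge$ff  (last char: 'f')
  sorted[5] = ge$fffg  (last char: 'g')
  sorted[6] = gge$fff  (last char: 'f')
Last column: eg$ffgf
Original string S is at sorted index 2

Answer: eg$ffgf
2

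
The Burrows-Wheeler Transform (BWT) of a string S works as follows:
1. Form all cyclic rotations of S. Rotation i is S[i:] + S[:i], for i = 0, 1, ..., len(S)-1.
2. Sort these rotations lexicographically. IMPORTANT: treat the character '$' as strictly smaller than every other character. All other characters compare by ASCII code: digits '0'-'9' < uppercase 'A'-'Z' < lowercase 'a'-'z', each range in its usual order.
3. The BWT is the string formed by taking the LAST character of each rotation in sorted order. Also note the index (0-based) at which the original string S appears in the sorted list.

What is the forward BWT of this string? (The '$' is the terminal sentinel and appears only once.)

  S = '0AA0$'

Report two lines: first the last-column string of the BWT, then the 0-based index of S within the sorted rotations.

All 5 rotations (rotation i = S[i:]+S[:i]):
  rot[0] = 0AA0$
  rot[1] = AA0$0
  rot[2] = A0$0A
  rot[3] = 0$0AA
  rot[4] = $0AA0
Sorted (with $ < everything):
  sorted[0] = $0AA0  (last char: '0')
  sorted[1] = 0$0AA  (last char: 'A')
  sorted[2] = 0AA0$  (last char: '$')
  sorted[3] = A0$0A  (last char: 'A')
  sorted[4] = AA0$0  (last char: '0')
Last column: 0A$A0
Original string S is at sorted index 2

Answer: 0A$A0
2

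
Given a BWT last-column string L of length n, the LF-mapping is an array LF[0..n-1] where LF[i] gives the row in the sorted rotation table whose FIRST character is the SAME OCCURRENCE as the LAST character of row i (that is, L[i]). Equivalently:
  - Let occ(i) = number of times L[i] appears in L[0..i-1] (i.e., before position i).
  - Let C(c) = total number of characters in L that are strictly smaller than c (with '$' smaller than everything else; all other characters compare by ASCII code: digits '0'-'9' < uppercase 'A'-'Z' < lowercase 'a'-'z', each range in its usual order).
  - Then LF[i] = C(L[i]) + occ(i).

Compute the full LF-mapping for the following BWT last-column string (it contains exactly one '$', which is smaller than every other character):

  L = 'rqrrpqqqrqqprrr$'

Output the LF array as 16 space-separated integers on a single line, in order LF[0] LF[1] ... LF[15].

Char counts: '$':1, 'p':2, 'q':6, 'r':7
C (first-col start): C('$')=0, C('p')=1, C('q')=3, C('r')=9
L[0]='r': occ=0, LF[0]=C('r')+0=9+0=9
L[1]='q': occ=0, LF[1]=C('q')+0=3+0=3
L[2]='r': occ=1, LF[2]=C('r')+1=9+1=10
L[3]='r': occ=2, LF[3]=C('r')+2=9+2=11
L[4]='p': occ=0, LF[4]=C('p')+0=1+0=1
L[5]='q': occ=1, LF[5]=C('q')+1=3+1=4
L[6]='q': occ=2, LF[6]=C('q')+2=3+2=5
L[7]='q': occ=3, LF[7]=C('q')+3=3+3=6
L[8]='r': occ=3, LF[8]=C('r')+3=9+3=12
L[9]='q': occ=4, LF[9]=C('q')+4=3+4=7
L[10]='q': occ=5, LF[10]=C('q')+5=3+5=8
L[11]='p': occ=1, LF[11]=C('p')+1=1+1=2
L[12]='r': occ=4, LF[12]=C('r')+4=9+4=13
L[13]='r': occ=5, LF[13]=C('r')+5=9+5=14
L[14]='r': occ=6, LF[14]=C('r')+6=9+6=15
L[15]='$': occ=0, LF[15]=C('$')+0=0+0=0

Answer: 9 3 10 11 1 4 5 6 12 7 8 2 13 14 15 0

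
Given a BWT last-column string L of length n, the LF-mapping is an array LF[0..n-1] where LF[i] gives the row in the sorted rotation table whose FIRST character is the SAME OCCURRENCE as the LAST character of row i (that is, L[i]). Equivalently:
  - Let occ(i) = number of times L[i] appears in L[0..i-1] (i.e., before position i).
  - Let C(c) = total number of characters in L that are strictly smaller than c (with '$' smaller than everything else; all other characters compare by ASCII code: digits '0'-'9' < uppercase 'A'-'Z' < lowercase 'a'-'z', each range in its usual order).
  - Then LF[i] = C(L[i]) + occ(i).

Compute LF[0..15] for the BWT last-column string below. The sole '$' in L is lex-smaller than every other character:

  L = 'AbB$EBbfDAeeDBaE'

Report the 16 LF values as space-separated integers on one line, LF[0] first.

Char counts: '$':1, 'A':2, 'B':3, 'D':2, 'E':2, 'a':1, 'b':2, 'e':2, 'f':1
C (first-col start): C('$')=0, C('A')=1, C('B')=3, C('D')=6, C('E')=8, C('a')=10, C('b')=11, C('e')=13, C('f')=15
L[0]='A': occ=0, LF[0]=C('A')+0=1+0=1
L[1]='b': occ=0, LF[1]=C('b')+0=11+0=11
L[2]='B': occ=0, LF[2]=C('B')+0=3+0=3
L[3]='$': occ=0, LF[3]=C('$')+0=0+0=0
L[4]='E': occ=0, LF[4]=C('E')+0=8+0=8
L[5]='B': occ=1, LF[5]=C('B')+1=3+1=4
L[6]='b': occ=1, LF[6]=C('b')+1=11+1=12
L[7]='f': occ=0, LF[7]=C('f')+0=15+0=15
L[8]='D': occ=0, LF[8]=C('D')+0=6+0=6
L[9]='A': occ=1, LF[9]=C('A')+1=1+1=2
L[10]='e': occ=0, LF[10]=C('e')+0=13+0=13
L[11]='e': occ=1, LF[11]=C('e')+1=13+1=14
L[12]='D': occ=1, LF[12]=C('D')+1=6+1=7
L[13]='B': occ=2, LF[13]=C('B')+2=3+2=5
L[14]='a': occ=0, LF[14]=C('a')+0=10+0=10
L[15]='E': occ=1, LF[15]=C('E')+1=8+1=9

Answer: 1 11 3 0 8 4 12 15 6 2 13 14 7 5 10 9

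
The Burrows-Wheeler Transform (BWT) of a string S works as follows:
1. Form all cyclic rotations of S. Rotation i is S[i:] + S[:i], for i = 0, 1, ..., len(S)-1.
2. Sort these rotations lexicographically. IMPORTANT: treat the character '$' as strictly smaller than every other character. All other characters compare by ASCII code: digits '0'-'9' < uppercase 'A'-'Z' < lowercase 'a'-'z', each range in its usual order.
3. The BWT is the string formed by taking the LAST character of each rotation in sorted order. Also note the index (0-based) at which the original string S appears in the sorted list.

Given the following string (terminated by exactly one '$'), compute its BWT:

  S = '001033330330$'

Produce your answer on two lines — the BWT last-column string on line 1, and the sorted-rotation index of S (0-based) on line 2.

All 13 rotations (rotation i = S[i:]+S[:i]):
  rot[0] = 001033330330$
  rot[1] = 01033330330$0
  rot[2] = 1033330330$00
  rot[3] = 033330330$001
  rot[4] = 33330330$0010
  rot[5] = 3330330$00103
  rot[6] = 330330$001033
  rot[7] = 30330$0010333
  rot[8] = 0330$00103333
  rot[9] = 330$001033330
  rot[10] = 30$0010333303
  rot[11] = 0$00103333033
  rot[12] = $001033330330
Sorted (with $ < everything):
  sorted[0] = $001033330330  (last char: '0')
  sorted[1] = 0$00103333033  (last char: '3')
  sorted[2] = 001033330330$  (last char: '$')
  sorted[3] = 01033330330$0  (last char: '0')
  sorted[4] = 0330$00103333  (last char: '3')
  sorted[5] = 033330330$001  (last char: '1')
  sorted[6] = 1033330330$00  (last char: '0')
  sorted[7] = 30$0010333303  (last char: '3')
  sorted[8] = 30330$0010333  (last char: '3')
  sorted[9] = 330$001033330  (last char: '0')
  sorted[10] = 330330$001033  (last char: '3')
  sorted[11] = 3330330$00103  (last char: '3')
  sorted[12] = 33330330$0010  (last char: '0')
Last column: 03$0310330330
Original string S is at sorted index 2

Answer: 03$0310330330
2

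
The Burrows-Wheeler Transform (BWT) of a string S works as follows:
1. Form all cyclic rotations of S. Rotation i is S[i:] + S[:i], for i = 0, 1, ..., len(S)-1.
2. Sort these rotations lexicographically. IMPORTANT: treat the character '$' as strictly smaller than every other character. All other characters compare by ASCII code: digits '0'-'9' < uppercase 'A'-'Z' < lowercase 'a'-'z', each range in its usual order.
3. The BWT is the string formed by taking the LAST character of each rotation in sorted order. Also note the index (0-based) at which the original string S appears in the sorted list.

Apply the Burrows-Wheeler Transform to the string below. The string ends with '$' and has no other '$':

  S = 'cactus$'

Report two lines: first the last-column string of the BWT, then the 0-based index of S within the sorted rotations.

All 7 rotations (rotation i = S[i:]+S[:i]):
  rot[0] = cactus$
  rot[1] = actus$c
  rot[2] = ctus$ca
  rot[3] = tus$cac
  rot[4] = us$cact
  rot[5] = s$cactu
  rot[6] = $cactus
Sorted (with $ < everything):
  sorted[0] = $cactus  (last char: 's')
  sorted[1] = actus$c  (last char: 'c')
  sorted[2] = cactus$  (last char: '$')
  sorted[3] = ctus$ca  (last char: 'a')
  sorted[4] = s$cactu  (last char: 'u')
  sorted[5] = tus$cac  (last char: 'c')
  sorted[6] = us$cact  (last char: 't')
Last column: sc$auct
Original string S is at sorted index 2

Answer: sc$auct
2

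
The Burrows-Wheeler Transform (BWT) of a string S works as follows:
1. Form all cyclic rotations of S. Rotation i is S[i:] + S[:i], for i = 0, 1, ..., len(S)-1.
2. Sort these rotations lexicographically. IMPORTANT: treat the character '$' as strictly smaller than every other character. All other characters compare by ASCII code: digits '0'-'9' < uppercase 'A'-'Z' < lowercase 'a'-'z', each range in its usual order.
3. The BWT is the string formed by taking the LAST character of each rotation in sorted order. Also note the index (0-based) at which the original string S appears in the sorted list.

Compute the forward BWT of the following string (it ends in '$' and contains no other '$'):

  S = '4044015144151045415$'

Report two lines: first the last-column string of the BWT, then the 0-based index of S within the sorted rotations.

Answer: 5441554404$540101114
10

Derivation:
All 20 rotations (rotation i = S[i:]+S[:i]):
  rot[0] = 4044015144151045415$
  rot[1] = 044015144151045415$4
  rot[2] = 44015144151045415$40
  rot[3] = 4015144151045415$404
  rot[4] = 015144151045415$4044
  rot[5] = 15144151045415$40440
  rot[6] = 5144151045415$404401
  rot[7] = 144151045415$4044015
  rot[8] = 44151045415$40440151
  rot[9] = 4151045415$404401514
  rot[10] = 151045415$4044015144
  rot[11] = 51045415$40440151441
  rot[12] = 1045415$404401514415
  rot[13] = 045415$4044015144151
  rot[14] = 45415$40440151441510
  rot[15] = 5415$404401514415104
  rot[16] = 415$4044015144151045
  rot[17] = 15$40440151441510454
  rot[18] = 5$404401514415104541
  rot[19] = $4044015144151045415
Sorted (with $ < everything):
  sorted[0] = $4044015144151045415  (last char: '5')
  sorted[1] = 015144151045415$4044  (last char: '4')
  sorted[2] = 044015144151045415$4  (last char: '4')
  sorted[3] = 045415$4044015144151  (last char: '1')
  sorted[4] = 1045415$404401514415  (last char: '5')
  sorted[5] = 144151045415$4044015  (last char: '5')
  sorted[6] = 15$40440151441510454  (last char: '4')
  sorted[7] = 151045415$4044015144  (last char: '4')
  sorted[8] = 15144151045415$40440  (last char: '0')
  sorted[9] = 4015144151045415$404  (last char: '4')
  sorted[10] = 4044015144151045415$  (last char: '$')
  sorted[11] = 415$4044015144151045  (last char: '5')
  sorted[12] = 4151045415$404401514  (last char: '4')
  sorted[13] = 44015144151045415$40  (last char: '0')
  sorted[14] = 44151045415$40440151  (last char: '1')
  sorted[15] = 45415$40440151441510  (last char: '0')
  sorted[16] = 5$404401514415104541  (last char: '1')
  sorted[17] = 51045415$40440151441  (last char: '1')
  sorted[18] = 5144151045415$404401  (last char: '1')
  sorted[19] = 5415$404401514415104  (last char: '4')
Last column: 5441554404$540101114
Original string S is at sorted index 10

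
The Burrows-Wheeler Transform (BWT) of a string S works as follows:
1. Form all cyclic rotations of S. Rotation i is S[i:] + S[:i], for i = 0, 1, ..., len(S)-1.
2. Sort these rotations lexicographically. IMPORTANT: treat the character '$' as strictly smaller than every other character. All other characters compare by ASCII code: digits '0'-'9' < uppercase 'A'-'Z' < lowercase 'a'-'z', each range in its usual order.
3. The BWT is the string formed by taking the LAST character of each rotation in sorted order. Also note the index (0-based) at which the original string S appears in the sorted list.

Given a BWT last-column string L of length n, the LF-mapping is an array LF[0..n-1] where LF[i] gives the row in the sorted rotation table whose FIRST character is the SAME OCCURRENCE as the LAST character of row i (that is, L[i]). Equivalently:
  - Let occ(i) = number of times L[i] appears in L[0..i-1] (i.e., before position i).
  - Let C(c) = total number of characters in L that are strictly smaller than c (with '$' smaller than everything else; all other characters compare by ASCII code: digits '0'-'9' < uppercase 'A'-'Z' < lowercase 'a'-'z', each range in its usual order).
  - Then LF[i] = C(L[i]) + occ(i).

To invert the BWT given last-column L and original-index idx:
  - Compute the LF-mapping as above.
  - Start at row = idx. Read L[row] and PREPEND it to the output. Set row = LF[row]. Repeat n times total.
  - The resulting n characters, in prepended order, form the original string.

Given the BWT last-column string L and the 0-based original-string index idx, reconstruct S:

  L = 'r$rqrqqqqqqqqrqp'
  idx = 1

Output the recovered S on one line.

LF mapping: 12 0 13 2 14 3 4 5 6 7 8 9 10 15 11 1
Walk LF starting at row 1, prepending L[row]:
  step 1: row=1, L[1]='$', prepend. Next row=LF[1]=0
  step 2: row=0, L[0]='r', prepend. Next row=LF[0]=12
  step 3: row=12, L[12]='q', prepend. Next row=LF[12]=10
  step 4: row=10, L[10]='q', prepend. Next row=LF[10]=8
  step 5: row=8, L[8]='q', prepend. Next row=LF[8]=6
  step 6: row=6, L[6]='q', prepend. Next row=LF[6]=4
  step 7: row=4, L[4]='r', prepend. Next row=LF[4]=14
  step 8: row=14, L[14]='q', prepend. Next row=LF[14]=11
  step 9: row=11, L[11]='q', prepend. Next row=LF[11]=9
  step 10: row=9, L[9]='q', prepend. Next row=LF[9]=7
  step 11: row=7, L[7]='q', prepend. Next row=LF[7]=5
  step 12: row=5, L[5]='q', prepend. Next row=LF[5]=3
  step 13: row=3, L[3]='q', prepend. Next row=LF[3]=2
  step 14: row=2, L[2]='r', prepend. Next row=LF[2]=13
  step 15: row=13, L[13]='r', prepend. Next row=LF[13]=15
  step 16: row=15, L[15]='p', prepend. Next row=LF[15]=1
Reversed output: prrqqqqqqrqqqqr$

Answer: prrqqqqqqrqqqqr$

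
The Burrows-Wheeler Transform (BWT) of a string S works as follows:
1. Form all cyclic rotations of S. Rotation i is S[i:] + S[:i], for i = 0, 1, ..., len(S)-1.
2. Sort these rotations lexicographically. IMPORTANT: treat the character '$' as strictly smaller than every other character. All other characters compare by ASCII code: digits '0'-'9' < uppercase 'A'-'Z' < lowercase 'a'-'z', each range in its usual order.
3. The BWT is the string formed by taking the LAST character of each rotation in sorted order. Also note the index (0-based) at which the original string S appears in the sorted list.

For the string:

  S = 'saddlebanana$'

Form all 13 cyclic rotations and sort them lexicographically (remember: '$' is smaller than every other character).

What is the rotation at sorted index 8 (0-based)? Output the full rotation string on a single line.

All 13 rotations (rotation i = S[i:]+S[:i]):
  rot[0] = saddlebanana$
  rot[1] = addlebanana$s
  rot[2] = ddlebanana$sa
  rot[3] = dlebanana$sad
  rot[4] = lebanana$sadd
  rot[5] = ebanana$saddl
  rot[6] = banana$saddle
  rot[7] = anana$saddleb
  rot[8] = nana$saddleba
  rot[9] = ana$saddleban
  rot[10] = na$saddlebana
  rot[11] = a$saddlebanan
  rot[12] = $saddlebanana
Sorted (with $ < everything):
  sorted[0] = $saddlebanana
  sorted[1] = a$saddlebanan
  sorted[2] = addlebanana$s
  sorted[3] = ana$saddleban
  sorted[4] = anana$saddleb
  sorted[5] = banana$saddle
  sorted[6] = ddlebanana$sa
  sorted[7] = dlebanana$sad
  sorted[8] = ebanana$saddl
  sorted[9] = lebanana$sadd
  sorted[10] = na$saddlebana
  sorted[11] = nana$saddleba
  sorted[12] = saddlebanana$
sorted[8] = ebanana$saddl

Answer: ebanana$saddl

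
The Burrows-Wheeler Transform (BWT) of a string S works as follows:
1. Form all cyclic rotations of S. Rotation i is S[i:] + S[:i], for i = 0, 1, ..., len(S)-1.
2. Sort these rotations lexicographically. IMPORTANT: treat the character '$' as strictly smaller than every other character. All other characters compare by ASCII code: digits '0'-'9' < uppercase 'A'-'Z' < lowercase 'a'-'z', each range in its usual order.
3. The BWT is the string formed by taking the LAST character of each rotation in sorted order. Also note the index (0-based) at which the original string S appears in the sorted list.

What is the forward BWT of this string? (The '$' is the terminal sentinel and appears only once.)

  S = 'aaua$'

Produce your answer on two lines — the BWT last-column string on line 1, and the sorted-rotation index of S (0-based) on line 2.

Answer: au$aa
2

Derivation:
All 5 rotations (rotation i = S[i:]+S[:i]):
  rot[0] = aaua$
  rot[1] = aua$a
  rot[2] = ua$aa
  rot[3] = a$aau
  rot[4] = $aaua
Sorted (with $ < everything):
  sorted[0] = $aaua  (last char: 'a')
  sorted[1] = a$aau  (last char: 'u')
  sorted[2] = aaua$  (last char: '$')
  sorted[3] = aua$a  (last char: 'a')
  sorted[4] = ua$aa  (last char: 'a')
Last column: au$aa
Original string S is at sorted index 2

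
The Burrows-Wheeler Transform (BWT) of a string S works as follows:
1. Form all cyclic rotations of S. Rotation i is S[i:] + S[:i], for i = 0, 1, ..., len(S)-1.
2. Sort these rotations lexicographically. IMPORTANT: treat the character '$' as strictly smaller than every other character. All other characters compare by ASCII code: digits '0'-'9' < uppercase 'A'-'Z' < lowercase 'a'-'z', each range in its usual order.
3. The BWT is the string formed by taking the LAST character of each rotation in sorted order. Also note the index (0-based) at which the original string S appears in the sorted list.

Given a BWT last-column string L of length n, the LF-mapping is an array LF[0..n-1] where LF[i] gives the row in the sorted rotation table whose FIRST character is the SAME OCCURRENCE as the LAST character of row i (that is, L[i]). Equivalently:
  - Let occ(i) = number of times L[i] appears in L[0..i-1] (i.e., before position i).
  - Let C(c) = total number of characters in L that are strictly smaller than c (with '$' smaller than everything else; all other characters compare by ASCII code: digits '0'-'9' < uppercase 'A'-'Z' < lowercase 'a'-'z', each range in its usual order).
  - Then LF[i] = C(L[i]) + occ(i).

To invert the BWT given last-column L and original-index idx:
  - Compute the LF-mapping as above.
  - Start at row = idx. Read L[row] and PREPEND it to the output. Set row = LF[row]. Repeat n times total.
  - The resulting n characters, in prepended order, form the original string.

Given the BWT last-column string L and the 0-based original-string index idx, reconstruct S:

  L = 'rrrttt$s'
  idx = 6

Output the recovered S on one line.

LF mapping: 1 2 3 5 6 7 0 4
Walk LF starting at row 6, prepending L[row]:
  step 1: row=6, L[6]='$', prepend. Next row=LF[6]=0
  step 2: row=0, L[0]='r', prepend. Next row=LF[0]=1
  step 3: row=1, L[1]='r', prepend. Next row=LF[1]=2
  step 4: row=2, L[2]='r', prepend. Next row=LF[2]=3
  step 5: row=3, L[3]='t', prepend. Next row=LF[3]=5
  step 6: row=5, L[5]='t', prepend. Next row=LF[5]=7
  step 7: row=7, L[7]='s', prepend. Next row=LF[7]=4
  step 8: row=4, L[4]='t', prepend. Next row=LF[4]=6
Reversed output: tsttrrr$

Answer: tsttrrr$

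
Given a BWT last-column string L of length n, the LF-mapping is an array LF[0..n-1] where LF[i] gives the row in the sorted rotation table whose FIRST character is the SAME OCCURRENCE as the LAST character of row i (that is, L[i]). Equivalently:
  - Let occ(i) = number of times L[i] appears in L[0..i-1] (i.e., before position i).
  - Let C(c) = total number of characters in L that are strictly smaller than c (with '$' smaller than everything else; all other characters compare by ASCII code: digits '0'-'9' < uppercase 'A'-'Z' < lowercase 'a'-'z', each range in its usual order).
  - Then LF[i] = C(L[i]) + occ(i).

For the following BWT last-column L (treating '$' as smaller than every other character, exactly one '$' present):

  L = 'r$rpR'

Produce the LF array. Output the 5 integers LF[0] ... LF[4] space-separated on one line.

Char counts: '$':1, 'R':1, 'p':1, 'r':2
C (first-col start): C('$')=0, C('R')=1, C('p')=2, C('r')=3
L[0]='r': occ=0, LF[0]=C('r')+0=3+0=3
L[1]='$': occ=0, LF[1]=C('$')+0=0+0=0
L[2]='r': occ=1, LF[2]=C('r')+1=3+1=4
L[3]='p': occ=0, LF[3]=C('p')+0=2+0=2
L[4]='R': occ=0, LF[4]=C('R')+0=1+0=1

Answer: 3 0 4 2 1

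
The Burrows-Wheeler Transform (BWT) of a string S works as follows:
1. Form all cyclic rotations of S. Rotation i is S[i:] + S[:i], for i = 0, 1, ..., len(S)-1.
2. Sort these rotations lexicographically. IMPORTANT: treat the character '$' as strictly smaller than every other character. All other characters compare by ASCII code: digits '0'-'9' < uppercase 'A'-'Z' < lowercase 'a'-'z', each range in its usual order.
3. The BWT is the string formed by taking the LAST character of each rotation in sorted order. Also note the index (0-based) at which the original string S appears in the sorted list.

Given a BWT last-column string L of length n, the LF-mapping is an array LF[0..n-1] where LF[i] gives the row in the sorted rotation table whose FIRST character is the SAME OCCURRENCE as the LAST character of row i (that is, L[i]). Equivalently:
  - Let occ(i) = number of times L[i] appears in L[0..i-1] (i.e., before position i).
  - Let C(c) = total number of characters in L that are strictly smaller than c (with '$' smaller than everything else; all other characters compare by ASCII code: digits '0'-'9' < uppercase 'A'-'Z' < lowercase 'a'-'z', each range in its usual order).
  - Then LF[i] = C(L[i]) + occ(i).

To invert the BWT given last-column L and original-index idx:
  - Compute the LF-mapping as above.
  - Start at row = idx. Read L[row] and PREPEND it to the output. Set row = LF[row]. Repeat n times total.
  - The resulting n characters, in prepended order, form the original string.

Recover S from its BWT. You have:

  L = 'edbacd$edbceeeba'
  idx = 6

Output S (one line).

Answer: cbdbeecddabaeee$

Derivation:
LF mapping: 11 8 3 1 6 9 0 12 10 4 7 13 14 15 5 2
Walk LF starting at row 6, prepending L[row]:
  step 1: row=6, L[6]='$', prepend. Next row=LF[6]=0
  step 2: row=0, L[0]='e', prepend. Next row=LF[0]=11
  step 3: row=11, L[11]='e', prepend. Next row=LF[11]=13
  step 4: row=13, L[13]='e', prepend. Next row=LF[13]=15
  step 5: row=15, L[15]='a', prepend. Next row=LF[15]=2
  step 6: row=2, L[2]='b', prepend. Next row=LF[2]=3
  step 7: row=3, L[3]='a', prepend. Next row=LF[3]=1
  step 8: row=1, L[1]='d', prepend. Next row=LF[1]=8
  step 9: row=8, L[8]='d', prepend. Next row=LF[8]=10
  step 10: row=10, L[10]='c', prepend. Next row=LF[10]=7
  step 11: row=7, L[7]='e', prepend. Next row=LF[7]=12
  step 12: row=12, L[12]='e', prepend. Next row=LF[12]=14
  step 13: row=14, L[14]='b', prepend. Next row=LF[14]=5
  step 14: row=5, L[5]='d', prepend. Next row=LF[5]=9
  step 15: row=9, L[9]='b', prepend. Next row=LF[9]=4
  step 16: row=4, L[4]='c', prepend. Next row=LF[4]=6
Reversed output: cbdbeecddabaeee$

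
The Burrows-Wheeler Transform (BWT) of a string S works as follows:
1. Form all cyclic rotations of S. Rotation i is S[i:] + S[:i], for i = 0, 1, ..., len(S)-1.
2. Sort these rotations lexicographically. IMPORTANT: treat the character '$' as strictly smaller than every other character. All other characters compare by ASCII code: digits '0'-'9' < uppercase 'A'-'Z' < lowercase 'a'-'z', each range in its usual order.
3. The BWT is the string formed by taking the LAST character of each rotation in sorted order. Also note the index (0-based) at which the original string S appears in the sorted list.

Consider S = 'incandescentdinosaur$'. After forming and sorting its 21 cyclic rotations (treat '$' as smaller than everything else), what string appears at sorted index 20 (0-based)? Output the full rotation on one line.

Answer: ur$incandescentdinosa

Derivation:
All 21 rotations (rotation i = S[i:]+S[:i]):
  rot[0] = incandescentdinosaur$
  rot[1] = ncandescentdinosaur$i
  rot[2] = candescentdinosaur$in
  rot[3] = andescentdinosaur$inc
  rot[4] = ndescentdinosaur$inca
  rot[5] = descentdinosaur$incan
  rot[6] = escentdinosaur$incand
  rot[7] = scentdinosaur$incande
  rot[8] = centdinosaur$incandes
  rot[9] = entdinosaur$incandesc
  rot[10] = ntdinosaur$incandesce
  rot[11] = tdinosaur$incandescen
  rot[12] = dinosaur$incandescent
  rot[13] = inosaur$incandescentd
  rot[14] = nosaur$incandescentdi
  rot[15] = osaur$incandescentdin
  rot[16] = saur$incandescentdino
  rot[17] = aur$incandescentdinos
  rot[18] = ur$incandescentdinosa
  rot[19] = r$incandescentdinosau
  rot[20] = $incandescentdinosaur
Sorted (with $ < everything):
  sorted[0] = $incandescentdinosaur
  sorted[1] = andescentdinosaur$inc
  sorted[2] = aur$incandescentdinos
  sorted[3] = candescentdinosaur$in
  sorted[4] = centdinosaur$incandes
  sorted[5] = descentdinosaur$incan
  sorted[6] = dinosaur$incandescent
  sorted[7] = entdinosaur$incandesc
  sorted[8] = escentdinosaur$incand
  sorted[9] = incandescentdinosaur$
  sorted[10] = inosaur$incandescentd
  sorted[11] = ncandescentdinosaur$i
  sorted[12] = ndescentdinosaur$inca
  sorted[13] = nosaur$incandescentdi
  sorted[14] = ntdinosaur$incandesce
  sorted[15] = osaur$incandescentdin
  sorted[16] = r$incandescentdinosau
  sorted[17] = saur$incandescentdino
  sorted[18] = scentdinosaur$incande
  sorted[19] = tdinosaur$incandescen
  sorted[20] = ur$incandescentdinosa
sorted[20] = ur$incandescentdinosa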